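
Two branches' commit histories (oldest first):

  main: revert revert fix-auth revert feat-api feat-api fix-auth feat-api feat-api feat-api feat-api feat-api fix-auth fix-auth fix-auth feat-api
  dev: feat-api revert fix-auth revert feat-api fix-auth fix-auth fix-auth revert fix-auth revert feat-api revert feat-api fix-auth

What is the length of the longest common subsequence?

Taking revert at main[2]=dev[2], then fix-auth at main[3]=dev[3], then revert at main[4]=dev[4], then feat-api at main[6]=dev[5], then fix-auth at main[7]=dev[6], then fix-auth at main[13]=dev[7], then fix-auth at main[14]=dev[8], then fix-auth at main[15]=dev[10], then feat-api at main[16]=dev[14] gives a common subsequence of length 9. The LCS DP gives dp[16][15] = 9, so this is optimal.

9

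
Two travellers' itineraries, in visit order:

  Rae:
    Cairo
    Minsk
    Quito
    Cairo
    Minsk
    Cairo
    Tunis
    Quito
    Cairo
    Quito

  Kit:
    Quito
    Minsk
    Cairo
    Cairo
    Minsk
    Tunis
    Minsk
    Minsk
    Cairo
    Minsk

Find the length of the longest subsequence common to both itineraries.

Pick Cairo at Rae[1]=Kit[3], then Cairo at Rae[4]=Kit[4], then Minsk at Rae[5]=Kit[5], then Tunis at Rae[7]=Kit[6], then Cairo at Rae[9]=Kit[9]; all 5 stops appear in both, in order. Since dp[10][10] = 5, nothing longer is possible.

5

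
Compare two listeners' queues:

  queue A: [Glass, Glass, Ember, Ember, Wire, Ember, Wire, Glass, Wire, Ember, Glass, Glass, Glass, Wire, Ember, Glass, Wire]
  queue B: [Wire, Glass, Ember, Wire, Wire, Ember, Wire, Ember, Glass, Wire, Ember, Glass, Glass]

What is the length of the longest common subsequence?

10

Taking Glass (queue A #2, queue B #2); then Ember (queue A #3, queue B #3); then Ember (queue A #4, queue B #6); then Wire (queue A #5, queue B #7); then Ember (queue A #6, queue B #8); then Glass (queue A #8, queue B #9); then Wire (queue A #9, queue B #10); then Ember (queue A #10, queue B #11); then Glass (queue A #13, queue B #12); then Glass (queue A #16, queue B #13) gives a common subsequence of length 10. Since dp[17][13] = 10, nothing longer is possible.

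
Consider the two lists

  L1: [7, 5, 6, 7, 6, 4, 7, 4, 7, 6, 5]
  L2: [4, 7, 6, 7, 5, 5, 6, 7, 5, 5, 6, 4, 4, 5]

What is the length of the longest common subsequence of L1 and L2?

8

One common subsequence of length 8: 7 at L1[1]=L2[4] → 5 at L1[2]=L2[6] → 6 at L1[3]=L2[7] → 7 at L1[4]=L2[8] → 6 at L1[5]=L2[11] → 4 at L1[6]=L2[12] → 4 at L1[8]=L2[13] → 5 at L1[11]=L2[14]. The LCS DP gives dp[11][14] = 8, so this is optimal.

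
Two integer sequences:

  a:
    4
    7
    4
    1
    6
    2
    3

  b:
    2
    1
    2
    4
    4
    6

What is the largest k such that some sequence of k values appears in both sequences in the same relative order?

3

Taking 4 (a #1, b #4) → 4 (a #3, b #5) → 6 (a #5, b #6) gives a common subsequence of length 3, and the DP table's final entry dp[7][6] is also 3, so no common subsequence is longer.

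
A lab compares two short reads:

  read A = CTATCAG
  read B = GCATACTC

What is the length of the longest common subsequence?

Let dp[i][j] be the LCS length of the first i bases of read A and the first j bases of read B. dp[i][j] = dp[i-1][j-1]+1 when the i-th and j-th bases match, else max(dp[i-1][j], dp[i][j-1]).
    ·  G  C  A  T  A  C  T  C
 ·  0  0  0  0  0  0  0  0  0
 C  0  0  1  1  1  1  1  1  1
 T  0  0  1  1  2  2  2  2  2
 A  0  0  1  2  2  3  3  3  3
 T  0  0  1  2  3  3  3  4  4
 C  0  0  1  2  3  3  4  4  5
 A  0  0  1  2  3  4  4  4  5
 G  0  1  1  2  3  4  4  4  5
dp[7][8] = 5. One LCS (by backtracking along matches): CTATC.

5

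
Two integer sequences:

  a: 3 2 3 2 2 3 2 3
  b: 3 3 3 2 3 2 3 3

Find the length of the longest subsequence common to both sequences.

Let dp[i][j] be the LCS length of the first i values of a and the first j values of b. dp[i][j] = dp[i-1][j-1]+1 when the i-th and j-th values match, else max(dp[i-1][j], dp[i][j-1]).
    ·  3  3  3  2  3  2  3  3
 ·  0  0  0  0  0  0  0  0  0
 3  0  1  1  1  1  1  1  1  1
 2  0  1  1  1  2  2  2  2  2
 3  0  1  2  2  2  3  3  3  3
 2  0  1  2  2  3  3  4  4  4
 2  0  1  2  2  3  3  4  4  4
 3  0  1  2  3  3  4  4  5  5
 2  0  1  2  3  4  4  5  5  5
 3  0  1  2  3  4  5  5  6  6
dp[8][8] = 6. One LCS (by backtracking along matches): 3, 2, 3, 2, 3, 3.

6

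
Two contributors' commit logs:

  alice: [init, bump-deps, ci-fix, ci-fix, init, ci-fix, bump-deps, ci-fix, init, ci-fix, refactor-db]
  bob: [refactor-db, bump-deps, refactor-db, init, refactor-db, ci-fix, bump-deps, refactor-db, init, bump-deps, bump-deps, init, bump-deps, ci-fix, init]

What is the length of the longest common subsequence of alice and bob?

One common subsequence of length 6: init (alice #1, bob #9), then bump-deps (alice #2, bob #11), then init (alice #5, bob #12), then bump-deps (alice #7, bob #13), then ci-fix (alice #8, bob #14), then init (alice #9, bob #15). dp[11][15] = 6 confirms this is the maximum.

6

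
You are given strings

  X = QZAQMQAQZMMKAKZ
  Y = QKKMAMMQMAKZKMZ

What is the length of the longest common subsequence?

8

Taking Q at X[1]=Y[1], A at X[3]=Y[5], Q at X[4]=Y[8], M at X[5]=Y[9], A at X[7]=Y[10], Z at X[9]=Y[12], M at X[11]=Y[14], Z at X[15]=Y[15] gives a common subsequence of length 8. dp[15][15] = 8 confirms this is the maximum.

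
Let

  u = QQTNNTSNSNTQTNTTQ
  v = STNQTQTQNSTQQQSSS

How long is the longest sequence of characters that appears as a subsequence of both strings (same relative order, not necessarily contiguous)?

Taking Q (u #1, v #4), Q (u #2, v #6), T (u #3, v #7), N (u #8, v #9), S (u #9, v #10), T (u #11, v #11), Q (u #12, v #13), Q (u #17, v #14) gives a common subsequence of length 8. dp[17][17] = 8 confirms this is the maximum.

8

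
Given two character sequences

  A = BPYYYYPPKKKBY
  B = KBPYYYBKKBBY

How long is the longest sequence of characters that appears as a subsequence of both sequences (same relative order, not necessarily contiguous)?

9

Pick B at A[1]=B[2], then P at A[2]=B[3], then Y at A[3]=B[4], then Y at A[4]=B[5], then Y at A[5]=B[6], then K at A[9]=B[8], then K at A[10]=B[9], then B at A[12]=B[11], then Y at A[13]=B[12]; all 9 characters appear in both, in order. The LCS DP gives dp[13][12] = 9, so this is optimal.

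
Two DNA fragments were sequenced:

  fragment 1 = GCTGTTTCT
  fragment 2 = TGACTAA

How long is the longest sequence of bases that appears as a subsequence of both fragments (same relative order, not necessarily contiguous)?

Pick T (fragment 1 #3, fragment 2 #1), G (fragment 1 #4, fragment 2 #2), C (fragment 1 #8, fragment 2 #4), T (fragment 1 #9, fragment 2 #5); all 4 bases appear in both, in order. Since dp[9][7] = 4, nothing longer is possible.

4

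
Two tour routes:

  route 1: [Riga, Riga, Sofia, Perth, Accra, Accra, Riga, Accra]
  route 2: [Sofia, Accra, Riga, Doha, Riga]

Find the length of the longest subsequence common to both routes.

Match Sofia at route 1[3]=route 2[1]; then Accra at route 1[5]=route 2[2]; then Riga at route 1[7]=route 2[5] — 3 stops in the same relative order in both. Since dp[8][5] = 3, nothing longer is possible.

3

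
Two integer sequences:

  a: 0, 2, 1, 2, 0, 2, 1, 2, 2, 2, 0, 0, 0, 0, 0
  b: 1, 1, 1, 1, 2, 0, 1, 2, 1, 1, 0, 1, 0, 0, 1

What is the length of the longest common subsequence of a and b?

Taking 1 at a[3]=b[4] → 2 at a[4]=b[5] → 0 at a[5]=b[6] → 2 at a[6]=b[8] → 1 at a[7]=b[10] → 0 at a[11]=b[11] → 0 at a[12]=b[13] → 0 at a[13]=b[14] gives a common subsequence of length 8, and the DP table's final entry dp[15][15] is also 8, so no common subsequence is longer.

8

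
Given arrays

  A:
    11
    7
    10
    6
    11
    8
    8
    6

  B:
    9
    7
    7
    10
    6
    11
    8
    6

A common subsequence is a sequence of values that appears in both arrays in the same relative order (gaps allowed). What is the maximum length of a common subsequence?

Pick 7 [2,3], then 10 [3,4], then 6 [4,5], then 11 [5,6], then 8 [7,7], then 6 [8,8]; all 6 values appear in both, in order. Since dp[8][8] = 6, nothing longer is possible.

6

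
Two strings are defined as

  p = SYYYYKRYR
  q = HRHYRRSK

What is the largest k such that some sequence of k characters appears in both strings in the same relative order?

3

Let dp[i][j] be the LCS length of the first i characters of p and the first j characters of q. dp[i][j] = dp[i-1][j-1]+1 when the i-th and j-th characters match, else max(dp[i-1][j], dp[i][j-1]).
    ·  H  R  H  Y  R  R  S  K
 ·  0  0  0  0  0  0  0  0  0
 S  0  0  0  0  0  0  0  1  1
 Y  0  0  0  0  1  1  1  1  1
 Y  0  0  0  0  1  1  1  1  1
 Y  0  0  0  0  1  1  1  1  1
 Y  0  0  0  0  1  1  1  1  1
 K  0  0  0  0  1  1  1  1  2
 R  0  0  1  1  1  2  2  2  2
 Y  0  0  1  1  2  2  2  2  2
 R  0  0  1  1  2  3  3  3  3
dp[9][8] = 3. One LCS (by backtracking along matches): YRR.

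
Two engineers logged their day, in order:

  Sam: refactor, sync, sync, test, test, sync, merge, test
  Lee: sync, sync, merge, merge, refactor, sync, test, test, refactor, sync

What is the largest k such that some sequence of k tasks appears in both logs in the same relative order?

Pick refactor (Sam #1, Lee #5), then sync (Sam #3, Lee #6), then test (Sam #4, Lee #7), then test (Sam #5, Lee #8), then sync (Sam #6, Lee #10); all 5 tasks appear in both, in order. dp[8][10] = 5 confirms this is the maximum.

5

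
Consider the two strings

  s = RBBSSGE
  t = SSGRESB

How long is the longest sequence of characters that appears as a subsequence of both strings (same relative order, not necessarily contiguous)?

One common subsequence of length 4: S [4,1] → S [5,2] → G [6,3] → E [7,5]. Since dp[7][7] = 4, nothing longer is possible.

4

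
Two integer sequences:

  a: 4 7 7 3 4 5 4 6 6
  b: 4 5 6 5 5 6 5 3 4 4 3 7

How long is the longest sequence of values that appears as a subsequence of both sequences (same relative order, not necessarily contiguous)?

Taking 4 (a #1, b #1) → 3 (a #4, b #8) → 4 (a #5, b #9) → 4 (a #7, b #10) gives a common subsequence of length 4. dp[9][12] = 4 confirms this is the maximum.

4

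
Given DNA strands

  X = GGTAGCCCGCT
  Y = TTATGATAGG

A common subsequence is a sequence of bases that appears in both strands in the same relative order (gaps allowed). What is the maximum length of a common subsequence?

5

Pick G at X[1]=Y[5]; then T at X[3]=Y[7]; then A at X[4]=Y[8]; then G at X[5]=Y[9]; then G at X[9]=Y[10]; all 5 bases appear in both, in order, and the DP table's final entry dp[11][10] is also 5, so no common subsequence is longer.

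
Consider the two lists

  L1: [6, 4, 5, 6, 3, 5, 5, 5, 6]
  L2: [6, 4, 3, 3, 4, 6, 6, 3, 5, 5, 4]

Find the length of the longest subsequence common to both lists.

6

Match 6 (L1 #1, L2 #1) → 4 (L1 #2, L2 #5) → 6 (L1 #4, L2 #7) → 3 (L1 #5, L2 #8) → 5 (L1 #6, L2 #9) → 5 (L1 #7, L2 #10) — 6 values in the same relative order in both. The LCS DP gives dp[9][11] = 6, so this is optimal.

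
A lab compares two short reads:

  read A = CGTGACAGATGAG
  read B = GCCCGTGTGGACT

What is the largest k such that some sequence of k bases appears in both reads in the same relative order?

One common subsequence of length 7: C (read A #1, read B #4) → G (read A #2, read B #7) → T (read A #3, read B #8) → G (read A #4, read B #10) → A (read A #5, read B #11) → C (read A #6, read B #12) → T (read A #10, read B #13), and the DP table's final entry dp[13][13] is also 7, so no common subsequence is longer.

7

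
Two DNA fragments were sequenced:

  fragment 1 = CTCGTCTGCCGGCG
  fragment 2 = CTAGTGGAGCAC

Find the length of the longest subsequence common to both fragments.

8

Pick C [1,1], then T [2,2], then G [4,4], then T [7,5], then G [8,6], then G [11,7], then G [12,9], then C [13,12]; all 8 bases appear in both, in order. Since dp[14][12] = 8, nothing longer is possible.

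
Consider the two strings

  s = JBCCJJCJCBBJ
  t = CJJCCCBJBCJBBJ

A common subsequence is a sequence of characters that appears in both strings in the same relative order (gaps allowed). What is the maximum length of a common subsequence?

9

Taking J (s #1, t #3) → C (s #3, t #5) → C (s #4, t #6) → J (s #5, t #8) → C (s #7, t #10) → J (s #8, t #11) → B (s #10, t #12) → B (s #11, t #13) → J (s #12, t #14) gives a common subsequence of length 9. The LCS DP gives dp[12][14] = 9, so this is optimal.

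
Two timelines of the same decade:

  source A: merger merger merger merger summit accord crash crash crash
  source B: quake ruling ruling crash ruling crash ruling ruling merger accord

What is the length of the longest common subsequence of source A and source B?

Taking merger [4,9]; then accord [6,10] gives a common subsequence of length 2, and the DP table's final entry dp[9][10] is also 2, so no common subsequence is longer.

2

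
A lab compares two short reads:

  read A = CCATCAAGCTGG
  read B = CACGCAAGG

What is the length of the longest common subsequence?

7

Match C at read A[1]=read B[1], then C at read A[2]=read B[3], then C at read A[5]=read B[5], then A at read A[6]=read B[6], then A at read A[7]=read B[7], then G at read A[11]=read B[8], then G at read A[12]=read B[9] — 7 bases in the same relative order in both. The LCS DP gives dp[12][9] = 7, so this is optimal.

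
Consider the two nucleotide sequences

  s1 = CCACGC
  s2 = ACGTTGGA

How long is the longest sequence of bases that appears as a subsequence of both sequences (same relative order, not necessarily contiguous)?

Let dp[i][j] be the LCS length of the first i bases of s1 and the first j bases of s2. dp[i][j] = dp[i-1][j-1]+1 when the i-th and j-th bases match, else max(dp[i-1][j], dp[i][j-1]).
    ·  A  C  G  T  T  G  G  A
 ·  0  0  0  0  0  0  0  0  0
 C  0  0  1  1  1  1  1  1  1
 C  0  0  1  1  1  1  1  1  1
 A  0  1  1  1  1  1  1  1  2
 C  0  1  2  2  2  2  2  2  2
 G  0  1  2  3  3  3  3  3  3
 C  0  1  2  3  3  3  3  3  3
dp[6][8] = 3. One LCS (by backtracking along matches): ACG.

3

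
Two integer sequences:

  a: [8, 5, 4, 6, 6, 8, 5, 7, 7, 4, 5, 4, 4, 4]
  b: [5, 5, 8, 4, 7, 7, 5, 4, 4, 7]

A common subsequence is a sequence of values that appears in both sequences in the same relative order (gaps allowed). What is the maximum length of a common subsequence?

7

Taking 8 (a #1, b #3), then 4 (a #3, b #4), then 7 (a #8, b #5), then 7 (a #9, b #6), then 5 (a #11, b #7), then 4 (a #12, b #8), then 4 (a #13, b #9) gives a common subsequence of length 7, and the DP table's final entry dp[14][10] is also 7, so no common subsequence is longer.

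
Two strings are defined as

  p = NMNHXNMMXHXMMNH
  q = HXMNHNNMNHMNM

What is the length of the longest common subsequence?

One common subsequence of length 8: M at p[2]=q[3], N at p[3]=q[4], H at p[4]=q[5], N at p[6]=q[7], M at p[7]=q[8], H at p[10]=q[10], M at p[12]=q[11], M at p[13]=q[13]. The LCS DP gives dp[15][13] = 8, so this is optimal.

8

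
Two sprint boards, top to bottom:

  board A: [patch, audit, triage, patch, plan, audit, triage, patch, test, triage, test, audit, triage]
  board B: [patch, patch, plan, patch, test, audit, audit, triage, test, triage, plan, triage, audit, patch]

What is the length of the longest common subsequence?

Taking patch (board A #1, board B #1), then patch (board A #4, board B #2), then plan (board A #5, board B #3), then audit (board A #6, board B #7), then triage (board A #7, board B #8), then test (board A #9, board B #9), then triage (board A #10, board B #12), then audit (board A #12, board B #13) gives a common subsequence of length 8. dp[13][14] = 8 confirms this is the maximum.

8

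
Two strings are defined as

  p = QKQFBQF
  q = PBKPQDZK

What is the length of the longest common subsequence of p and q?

2

Match Q at p[1]=q[5]; then K at p[2]=q[8] — 2 characters in the same relative order in both. Since dp[7][8] = 2, nothing longer is possible.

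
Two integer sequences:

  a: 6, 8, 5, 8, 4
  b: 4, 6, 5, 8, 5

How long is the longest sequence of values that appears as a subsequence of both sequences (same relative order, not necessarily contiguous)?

Let dp[i][j] be the LCS length of the first i values of a and the first j values of b. dp[i][j] = dp[i-1][j-1]+1 when the i-th and j-th values match, else max(dp[i-1][j], dp[i][j-1]).
    ·  4  6  5  8  5
 ·  0  0  0  0  0  0
 6  0  0  1  1  1  1
 8  0  0  1  1  2  2
 5  0  0  1  2  2  3
 8  0  0  1  2  3  3
 4  0  1  1  2  3  3
dp[5][5] = 3. One LCS (by backtracking along matches): 6, 8, 5.

3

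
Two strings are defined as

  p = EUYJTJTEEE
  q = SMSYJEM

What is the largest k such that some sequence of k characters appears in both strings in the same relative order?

One common subsequence of length 3: Y (p #3, q #4); then J (p #6, q #5); then E (p #8, q #6). The LCS DP gives dp[10][7] = 3, so this is optimal.

3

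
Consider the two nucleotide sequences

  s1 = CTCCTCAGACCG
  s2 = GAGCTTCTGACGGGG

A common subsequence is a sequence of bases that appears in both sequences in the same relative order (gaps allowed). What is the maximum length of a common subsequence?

8

One common subsequence of length 8: C (s1 #1, s2 #4) → T (s1 #2, s2 #6) → C (s1 #4, s2 #7) → T (s1 #5, s2 #8) → G (s1 #8, s2 #9) → A (s1 #9, s2 #10) → C (s1 #10, s2 #11) → G (s1 #12, s2 #15). dp[12][15] = 8 confirms this is the maximum.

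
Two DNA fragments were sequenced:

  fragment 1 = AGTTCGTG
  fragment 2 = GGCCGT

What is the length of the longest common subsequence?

Taking G at fragment 1[2]=fragment 2[2]; then C at fragment 1[5]=fragment 2[4]; then G at fragment 1[6]=fragment 2[5]; then T at fragment 1[7]=fragment 2[6] gives a common subsequence of length 4. dp[8][6] = 4 confirms this is the maximum.

4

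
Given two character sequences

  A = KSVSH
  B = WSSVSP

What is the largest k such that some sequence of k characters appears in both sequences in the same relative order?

3

One common subsequence of length 3: S (A #2, B #3); then V (A #3, B #4); then S (A #4, B #5). The LCS DP gives dp[5][6] = 3, so this is optimal.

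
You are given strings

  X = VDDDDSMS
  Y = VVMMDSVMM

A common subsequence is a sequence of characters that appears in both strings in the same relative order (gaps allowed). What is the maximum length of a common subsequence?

Match V at X[1]=Y[2] → D at X[5]=Y[5] → S at X[6]=Y[6] → M at X[7]=Y[9] — 4 characters in the same relative order in both. The LCS DP gives dp[8][9] = 4, so this is optimal.

4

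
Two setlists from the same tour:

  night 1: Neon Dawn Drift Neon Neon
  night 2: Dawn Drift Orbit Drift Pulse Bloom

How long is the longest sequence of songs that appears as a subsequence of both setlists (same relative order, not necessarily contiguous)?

Match Dawn at night 1[2]=night 2[1] → Drift at night 1[3]=night 2[4] — 2 songs in the same relative order in both. Since dp[5][6] = 2, nothing longer is possible.

2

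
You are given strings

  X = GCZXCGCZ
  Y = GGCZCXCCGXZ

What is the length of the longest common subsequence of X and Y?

Let dp[i][j] be the LCS length of the first i characters of X and the first j characters of Y. dp[i][j] = dp[i-1][j-1]+1 when the i-th and j-th characters match, else max(dp[i-1][j], dp[i][j-1]).
    ·  G  G  C  Z  C  X  C  C  G  X  Z
 ·  0  0  0  0  0  0  0  0  0  0  0  0
 G  0  1  1  1  1  1  1  1  1  1  1  1
 C  0  1  1  2  2  2  2  2  2  2  2  2
 Z  0  1  1  2  3  3  3  3  3  3  3  3
 X  0  1  1  2  3  3  4  4  4  4  4  4
 C  0  1  1  2  3  4  4  5  5  5  5  5
 G  0  1  2  2  3  4  4  5  5  6  6  6
 C  0  1  2  3  3  4  4  5  6  6  6  6
 Z  0  1  2  3  4  4  4  5  6  6  6  7
dp[8][11] = 7. One LCS (by backtracking along matches): GCZXCGZ.

7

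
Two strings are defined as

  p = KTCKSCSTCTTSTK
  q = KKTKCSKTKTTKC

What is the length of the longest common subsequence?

9

Taking K at p[1]=q[2], then T at p[2]=q[3], then K at p[4]=q[4], then C at p[6]=q[5], then S at p[7]=q[6], then T at p[8]=q[8], then T at p[11]=q[10], then T at p[13]=q[11], then K at p[14]=q[12] gives a common subsequence of length 9. dp[14][13] = 9 confirms this is the maximum.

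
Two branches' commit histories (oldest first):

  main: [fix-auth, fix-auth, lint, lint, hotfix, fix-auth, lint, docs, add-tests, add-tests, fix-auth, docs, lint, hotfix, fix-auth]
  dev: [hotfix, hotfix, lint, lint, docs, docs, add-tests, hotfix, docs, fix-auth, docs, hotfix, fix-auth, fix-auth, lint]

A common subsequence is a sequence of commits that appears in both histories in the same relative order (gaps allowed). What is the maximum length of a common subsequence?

8

Pick lint (main #3, dev #3), lint (main #4, dev #4), hotfix (main #5, dev #8), docs (main #8, dev #9), fix-auth (main #11, dev #10), docs (main #12, dev #11), hotfix (main #14, dev #12), fix-auth (main #15, dev #14); all 8 commits appear in both, in order, and the DP table's final entry dp[15][15] is also 8, so no common subsequence is longer.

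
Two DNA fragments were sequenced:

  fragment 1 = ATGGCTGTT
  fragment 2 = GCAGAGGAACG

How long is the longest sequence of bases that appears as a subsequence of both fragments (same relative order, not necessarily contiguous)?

Let dp[i][j] be the LCS length of the first i bases of fragment 1 and the first j bases of fragment 2. dp[i][j] = dp[i-1][j-1]+1 when the i-th and j-th bases match, else max(dp[i-1][j], dp[i][j-1]).
    ·  G  C  A  G  A  G  G  A  A  C  G
 ·  0  0  0  0  0  0  0  0  0  0  0  0
 A  0  0  0  1  1  1  1  1  1  1  1  1
 T  0  0  0  1  1  1  1  1  1  1  1  1
 G  0  1  1  1  2  2  2  2  2  2  2  2
 G  0  1  1  1  2  2  3  3  3  3  3  3
 C  0  1  2  2  2  2  3  3  3  3  4  4
 T  0  1  2  2  2  2  3  3  3  3  4  4
 G  0  1  2  2  3  3  3  4  4  4  4  5
 T  0  1  2  2  3  3  3  4  4  4  4  5
 T  0  1  2  2  3  3  3  4  4  4  4  5
dp[9][11] = 5. One LCS (by backtracking along matches): AGGCG.

5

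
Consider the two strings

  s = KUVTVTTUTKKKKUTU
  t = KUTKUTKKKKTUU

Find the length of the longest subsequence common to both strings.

11

Taking K [1,1], U [2,2], T [4,3], U [8,5], T [9,6], K [10,7], K [11,8], K [12,9], K [13,10], U [14,12], U [16,13] gives a common subsequence of length 11. dp[16][13] = 11 confirms this is the maximum.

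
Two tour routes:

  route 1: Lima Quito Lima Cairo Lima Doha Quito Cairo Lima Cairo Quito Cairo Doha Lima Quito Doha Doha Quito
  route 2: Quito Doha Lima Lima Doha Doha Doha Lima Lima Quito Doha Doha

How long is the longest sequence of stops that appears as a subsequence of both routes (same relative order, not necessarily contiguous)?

Match Quito [2,1]; then Lima [3,3]; then Lima [5,4]; then Doha [6,7]; then Lima [9,8]; then Lima [14,9]; then Quito [15,10]; then Doha [16,11]; then Doha [17,12] — 9 stops in the same relative order in both. dp[18][12] = 9 confirms this is the maximum.

9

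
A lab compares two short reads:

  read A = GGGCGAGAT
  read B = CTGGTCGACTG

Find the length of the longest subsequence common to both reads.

6

Let dp[i][j] be the LCS length of the first i bases of read A and the first j bases of read B. dp[i][j] = dp[i-1][j-1]+1 when the i-th and j-th bases match, else max(dp[i-1][j], dp[i][j-1]).
    ·  C  T  G  G  T  C  G  A  C  T  G
 ·  0  0  0  0  0  0  0  0  0  0  0  0
 G  0  0  0  1  1  1  1  1  1  1  1  1
 G  0  0  0  1  2  2  2  2  2  2  2  2
 G  0  0  0  1  2  2  2  3  3  3  3  3
 C  0  1  1  1  2  2  3  3  3  4  4  4
 G  0  1  1  2  2  2  3  4  4  4  4  5
 A  0  1  1  2  2  2  3  4  5  5  5  5
 G  0  1  1  2  3  3  3  4  5  5  5  6
 A  0  1  1  2  3  3  3  4  5  5  5  6
 T  0  1  2  2  3  4  4  4  5  5  6  6
dp[9][11] = 6. One LCS (by backtracking along matches): GGCGAG.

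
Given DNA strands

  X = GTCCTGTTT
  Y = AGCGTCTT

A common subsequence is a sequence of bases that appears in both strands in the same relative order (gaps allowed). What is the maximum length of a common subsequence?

One common subsequence of length 6: G [1,2], C [4,3], G [6,4], T [7,5], T [8,7], T [9,8]. Since dp[9][8] = 6, nothing longer is possible.

6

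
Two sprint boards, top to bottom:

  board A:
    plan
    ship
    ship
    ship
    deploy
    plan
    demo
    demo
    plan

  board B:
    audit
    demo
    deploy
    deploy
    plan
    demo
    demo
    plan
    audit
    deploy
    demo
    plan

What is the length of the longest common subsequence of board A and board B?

Pick deploy [5,4]; then plan [6,5]; then demo [7,7]; then demo [8,11]; then plan [9,12]; all 5 tasks appear in both, in order, and the DP table's final entry dp[9][12] is also 5, so no common subsequence is longer.

5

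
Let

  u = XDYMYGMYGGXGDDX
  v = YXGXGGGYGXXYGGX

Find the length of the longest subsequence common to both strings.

One common subsequence of length 7: X at u[1]=v[4], Y at u[5]=v[8], G at u[6]=v[9], Y at u[8]=v[12], G at u[10]=v[13], G at u[12]=v[14], X at u[15]=v[15]. dp[15][15] = 7 confirms this is the maximum.

7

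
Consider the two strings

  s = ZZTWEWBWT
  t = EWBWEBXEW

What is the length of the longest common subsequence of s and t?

4

Taking W at s[4]=t[4]; then E at s[5]=t[5]; then B at s[7]=t[6]; then W at s[8]=t[9] gives a common subsequence of length 4, and the DP table's final entry dp[9][9] is also 4, so no common subsequence is longer.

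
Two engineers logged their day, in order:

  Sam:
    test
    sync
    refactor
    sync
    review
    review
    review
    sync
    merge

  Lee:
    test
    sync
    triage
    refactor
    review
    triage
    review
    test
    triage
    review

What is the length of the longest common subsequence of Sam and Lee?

One common subsequence of length 6: test (Sam #1, Lee #1), then sync (Sam #2, Lee #2), then refactor (Sam #3, Lee #4), then review (Sam #5, Lee #5), then review (Sam #6, Lee #7), then review (Sam #7, Lee #10). The LCS DP gives dp[9][10] = 6, so this is optimal.

6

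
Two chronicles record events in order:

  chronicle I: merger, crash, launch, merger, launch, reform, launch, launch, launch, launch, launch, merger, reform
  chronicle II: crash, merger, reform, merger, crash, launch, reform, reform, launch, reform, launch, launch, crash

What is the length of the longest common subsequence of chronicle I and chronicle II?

7

Taking merger [1,4], then crash [2,5], then launch [3,6], then launch [5,9], then reform [6,10], then launch [7,11], then launch [8,12] gives a common subsequence of length 7. The LCS DP gives dp[13][13] = 7, so this is optimal.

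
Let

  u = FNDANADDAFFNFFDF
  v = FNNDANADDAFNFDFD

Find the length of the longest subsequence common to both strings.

14

Match F [1,1] → N [2,3] → D [3,4] → A [4,5] → N [5,6] → A [6,7] → D [7,8] → D [8,9] → A [9,10] → F [11,11] → N [12,12] → F [13,13] → F [14,15] → D [15,16] — 14 characters in the same relative order in both. The LCS DP gives dp[16][16] = 14, so this is optimal.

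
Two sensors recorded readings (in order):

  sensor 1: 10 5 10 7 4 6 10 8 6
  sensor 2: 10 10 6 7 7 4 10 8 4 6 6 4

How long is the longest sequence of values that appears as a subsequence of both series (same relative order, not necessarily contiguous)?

Let dp[i][j] be the LCS length of the first i values of sensor 1 and the first j values of sensor 2. dp[i][j] = dp[i-1][j-1]+1 when the i-th and j-th values match, else max(dp[i-1][j], dp[i][j-1]).
    · 10 10  6  7  7  4 10  8  4  6  6  4
 ·  0  0  0  0  0  0  0  0  0  0  0  0  0
10  0  1  1  1  1  1  1  1  1  1  1  1  1
 5  0  1  1  1  1  1  1  1  1  1  1  1  1
10  0  1  2  2  2  2  2  2  2  2  2  2  2
 7  0  1  2  2  3  3  3  3  3  3  3  3  3
 4  0  1  2  2  3  3  4  4  4  4  4  4  4
 6  0  1  2  3  3  3  4  4  4  4  5  5  5
10  0  1  2  3  3  3  4  5  5  5  5  5  5
 8  0  1  2  3  3  3  4  5  6  6  6  6  6
 6  0  1  2  3  3  3  4  5  6  6  7  7  7
dp[9][12] = 7. One LCS (by backtracking along matches): 10, 10, 7, 4, 10, 8, 6.

7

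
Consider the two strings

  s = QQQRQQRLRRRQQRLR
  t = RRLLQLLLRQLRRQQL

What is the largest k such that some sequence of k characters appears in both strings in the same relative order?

Pick Q at s[1]=t[5]; then R at s[4]=t[9]; then Q at s[6]=t[10]; then L at s[8]=t[11]; then R at s[10]=t[12]; then R at s[11]=t[13]; then Q at s[12]=t[14]; then Q at s[13]=t[15]; then L at s[15]=t[16]; all 9 characters appear in both, in order. Since dp[16][16] = 9, nothing longer is possible.

9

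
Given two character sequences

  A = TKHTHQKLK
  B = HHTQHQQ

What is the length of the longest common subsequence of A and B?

Match H [3,2], then T [4,3], then H [5,5], then Q [6,7] — 4 characters in the same relative order in both. The LCS DP gives dp[9][7] = 4, so this is optimal.

4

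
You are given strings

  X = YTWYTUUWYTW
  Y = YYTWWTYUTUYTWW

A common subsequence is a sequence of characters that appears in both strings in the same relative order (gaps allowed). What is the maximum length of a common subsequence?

9

Taking Y at X[1]=Y[2] → T at X[2]=Y[3] → W at X[3]=Y[5] → Y at X[4]=Y[7] → T at X[5]=Y[9] → U at X[7]=Y[10] → Y at X[9]=Y[11] → T at X[10]=Y[12] → W at X[11]=Y[14] gives a common subsequence of length 9. The LCS DP gives dp[11][14] = 9, so this is optimal.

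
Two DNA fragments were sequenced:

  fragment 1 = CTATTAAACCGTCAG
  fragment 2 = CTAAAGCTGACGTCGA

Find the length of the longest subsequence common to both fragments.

11

One common subsequence of length 11: C (fragment 1 #1, fragment 2 #1), T (fragment 1 #2, fragment 2 #2), A (fragment 1 #3, fragment 2 #3), A (fragment 1 #6, fragment 2 #4), A (fragment 1 #7, fragment 2 #5), A (fragment 1 #8, fragment 2 #10), C (fragment 1 #10, fragment 2 #11), G (fragment 1 #11, fragment 2 #12), T (fragment 1 #12, fragment 2 #13), C (fragment 1 #13, fragment 2 #14), A (fragment 1 #14, fragment 2 #16). The LCS DP gives dp[15][16] = 11, so this is optimal.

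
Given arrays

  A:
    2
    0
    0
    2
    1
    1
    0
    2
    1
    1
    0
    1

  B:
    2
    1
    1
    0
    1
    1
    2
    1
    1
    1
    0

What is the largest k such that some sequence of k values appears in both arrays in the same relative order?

8

One common subsequence of length 8: 2 (A #1, B #1), then 0 (A #3, B #4), then 1 (A #5, B #5), then 1 (A #6, B #6), then 2 (A #8, B #7), then 1 (A #9, B #9), then 1 (A #10, B #10), then 0 (A #11, B #11). Since dp[12][11] = 8, nothing longer is possible.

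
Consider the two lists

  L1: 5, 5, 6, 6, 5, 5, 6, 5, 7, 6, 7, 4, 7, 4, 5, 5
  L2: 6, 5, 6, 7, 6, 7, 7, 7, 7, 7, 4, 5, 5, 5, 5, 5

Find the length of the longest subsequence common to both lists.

One common subsequence of length 10: 6 at L1[4]=L2[1], then 5 at L1[6]=L2[2], then 6 at L1[7]=L2[3], then 7 at L1[9]=L2[4], then 6 at L1[10]=L2[5], then 7 at L1[11]=L2[9], then 7 at L1[13]=L2[10], then 4 at L1[14]=L2[11], then 5 at L1[15]=L2[15], then 5 at L1[16]=L2[16]. Since dp[16][16] = 10, nothing longer is possible.

10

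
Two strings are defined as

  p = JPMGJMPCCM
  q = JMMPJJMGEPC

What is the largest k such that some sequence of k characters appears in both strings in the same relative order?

6

Pick J (p #1, q #1) → P (p #2, q #4) → M (p #3, q #7) → G (p #4, q #8) → P (p #7, q #10) → C (p #9, q #11); all 6 characters appear in both, in order. Since dp[10][11] = 6, nothing longer is possible.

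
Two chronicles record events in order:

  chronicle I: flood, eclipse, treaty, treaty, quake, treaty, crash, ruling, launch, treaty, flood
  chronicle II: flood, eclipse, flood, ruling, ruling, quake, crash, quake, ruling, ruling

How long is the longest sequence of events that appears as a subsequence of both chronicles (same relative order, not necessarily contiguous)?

5

One common subsequence of length 5: flood (chronicle I #1, chronicle II #1), eclipse (chronicle I #2, chronicle II #2), quake (chronicle I #5, chronicle II #6), crash (chronicle I #7, chronicle II #7), ruling (chronicle I #8, chronicle II #10), and the DP table's final entry dp[11][10] is also 5, so no common subsequence is longer.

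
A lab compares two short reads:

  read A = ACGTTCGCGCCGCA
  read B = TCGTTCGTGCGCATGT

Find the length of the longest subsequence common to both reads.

Taking C at read A[2]=read B[2] → G at read A[3]=read B[3] → T at read A[4]=read B[4] → T at read A[5]=read B[5] → C at read A[6]=read B[6] → G at read A[7]=read B[7] → G at read A[9]=read B[9] → C at read A[11]=read B[10] → G at read A[12]=read B[11] → C at read A[13]=read B[12] → A at read A[14]=read B[13] gives a common subsequence of length 11, and the DP table's final entry dp[14][16] is also 11, so no common subsequence is longer.

11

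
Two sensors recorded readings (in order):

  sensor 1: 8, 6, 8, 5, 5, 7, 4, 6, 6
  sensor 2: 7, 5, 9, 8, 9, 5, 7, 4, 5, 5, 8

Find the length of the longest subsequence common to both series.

4

Let dp[i][j] be the LCS length of the first i values of sensor 1 and the first j values of sensor 2. dp[i][j] = dp[i-1][j-1]+1 when the i-th and j-th values match, else max(dp[i-1][j], dp[i][j-1]).
    ·  7  5  9  8  9  5  7  4  5  5  8
 ·  0  0  0  0  0  0  0  0  0  0  0  0
 8  0  0  0  0  1  1  1  1  1  1  1  1
 6  0  0  0  0  1  1  1  1  1  1  1  1
 8  0  0  0  0  1  1  1  1  1  1  1  2
 5  0  0  1  1  1  1  2  2  2  2  2  2
 5  0  0  1  1  1  1  2  2  2  3  3  3
 7  0  1  1  1  1  1  2  3  3  3  3  3
 4  0  1  1  1  1  1  2  3  4  4  4  4
 6  0  1  1  1  1  1  2  3  4  4  4  4
 6  0  1  1  1  1  1  2  3  4  4  4  4
dp[9][11] = 4. One LCS (by backtracking along matches): 8, 5, 7, 4.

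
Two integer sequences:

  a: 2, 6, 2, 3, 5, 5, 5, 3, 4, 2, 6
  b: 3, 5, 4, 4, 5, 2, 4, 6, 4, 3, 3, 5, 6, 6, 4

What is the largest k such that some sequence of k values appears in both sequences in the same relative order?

5

Taking 2 (a #1, b #6), 6 (a #2, b #8), 3 (a #4, b #11), 5 (a #5, b #12), 4 (a #9, b #15) gives a common subsequence of length 5. Since dp[11][15] = 5, nothing longer is possible.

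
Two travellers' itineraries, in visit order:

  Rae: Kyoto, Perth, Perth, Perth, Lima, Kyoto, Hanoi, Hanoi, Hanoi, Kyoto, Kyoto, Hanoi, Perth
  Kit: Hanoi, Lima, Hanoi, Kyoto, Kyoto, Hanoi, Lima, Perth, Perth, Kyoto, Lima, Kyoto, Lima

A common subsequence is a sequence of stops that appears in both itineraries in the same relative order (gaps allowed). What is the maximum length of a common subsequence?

Taking Lima (Rae #5, Kit #2), then Hanoi (Rae #9, Kit #3), then Kyoto (Rae #10, Kit #4), then Kyoto (Rae #11, Kit #5), then Hanoi (Rae #12, Kit #6), then Perth (Rae #13, Kit #9) gives a common subsequence of length 6. dp[13][13] = 6 confirms this is the maximum.

6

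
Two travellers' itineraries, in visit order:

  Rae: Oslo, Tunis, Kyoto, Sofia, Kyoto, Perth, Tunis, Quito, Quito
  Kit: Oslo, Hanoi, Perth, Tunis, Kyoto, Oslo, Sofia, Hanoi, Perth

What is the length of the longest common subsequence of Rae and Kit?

Match Oslo at Rae[1]=Kit[1] → Tunis at Rae[2]=Kit[4] → Kyoto at Rae[3]=Kit[5] → Sofia at Rae[4]=Kit[7] → Perth at Rae[6]=Kit[9] — 5 stops in the same relative order in both. dp[9][9] = 5 confirms this is the maximum.

5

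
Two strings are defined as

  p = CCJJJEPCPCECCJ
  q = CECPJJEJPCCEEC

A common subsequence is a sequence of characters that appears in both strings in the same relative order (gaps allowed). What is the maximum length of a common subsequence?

10

Taking C [1,1], C [2,3], J [3,5], J [4,6], J [5,8], P [7,9], C [8,10], C [10,11], E [11,13], C [13,14] gives a common subsequence of length 10, and the DP table's final entry dp[14][14] is also 10, so no common subsequence is longer.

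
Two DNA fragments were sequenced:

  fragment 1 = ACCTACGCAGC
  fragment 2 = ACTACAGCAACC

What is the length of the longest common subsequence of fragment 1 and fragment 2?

9

Let dp[i][j] be the LCS length of the first i bases of fragment 1 and the first j bases of fragment 2. dp[i][j] = dp[i-1][j-1]+1 when the i-th and j-th bases match, else max(dp[i-1][j], dp[i][j-1]).
    ·  A  C  T  A  C  A  G  C  A  A  C  C
 ·  0  0  0  0  0  0  0  0  0  0  0  0  0
 A  0  1  1  1  1  1  1  1  1  1  1  1  1
 C  0  1  2  2  2  2  2  2  2  2  2  2  2
 C  0  1  2  2  2  3  3  3  3  3  3  3  3
 T  0  1  2  3  3  3  3  3  3  3  3  3  3
 A  0  1  2  3  4  4  4  4  4  4  4  4  4
 C  0  1  2  3  4  5  5  5  5  5  5  5  5
 G  0  1  2  3  4  5  5  6  6  6  6  6  6
 C  0  1  2  3  4  5  5  6  7  7  7  7  7
 A  0  1  2  3  4  5  6  6  7  8  8  8  8
 G  0  1  2  3  4  5  6  7  7  8  8  8  8
 C  0  1  2  3  4  5  6  7  8  8  8  9  9
dp[11][12] = 9. One LCS (by backtracking along matches): ACTACGCAC.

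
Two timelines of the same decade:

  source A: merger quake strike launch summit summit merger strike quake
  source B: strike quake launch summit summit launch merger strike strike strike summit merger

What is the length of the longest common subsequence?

6

Pick quake [2,2], launch [4,3], summit [5,4], summit [6,5], merger [7,7], strike [8,10]; all 6 events appear in both, in order. The LCS DP gives dp[9][12] = 6, so this is optimal.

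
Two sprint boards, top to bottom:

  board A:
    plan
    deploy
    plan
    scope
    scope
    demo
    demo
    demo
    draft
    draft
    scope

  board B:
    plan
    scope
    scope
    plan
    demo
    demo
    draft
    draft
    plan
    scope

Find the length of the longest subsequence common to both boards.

8

Taking plan at board A[3]=board B[1] → scope at board A[4]=board B[2] → scope at board A[5]=board B[3] → demo at board A[7]=board B[5] → demo at board A[8]=board B[6] → draft at board A[9]=board B[7] → draft at board A[10]=board B[8] → scope at board A[11]=board B[10] gives a common subsequence of length 8, and the DP table's final entry dp[11][10] is also 8, so no common subsequence is longer.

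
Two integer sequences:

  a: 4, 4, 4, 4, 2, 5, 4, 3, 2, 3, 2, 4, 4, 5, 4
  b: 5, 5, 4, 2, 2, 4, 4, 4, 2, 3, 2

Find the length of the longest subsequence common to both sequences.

One common subsequence of length 7: 4 [1,3] → 4 [3,6] → 4 [4,7] → 4 [7,8] → 2 [9,9] → 3 [10,10] → 2 [11,11]. The LCS DP gives dp[15][11] = 7, so this is optimal.

7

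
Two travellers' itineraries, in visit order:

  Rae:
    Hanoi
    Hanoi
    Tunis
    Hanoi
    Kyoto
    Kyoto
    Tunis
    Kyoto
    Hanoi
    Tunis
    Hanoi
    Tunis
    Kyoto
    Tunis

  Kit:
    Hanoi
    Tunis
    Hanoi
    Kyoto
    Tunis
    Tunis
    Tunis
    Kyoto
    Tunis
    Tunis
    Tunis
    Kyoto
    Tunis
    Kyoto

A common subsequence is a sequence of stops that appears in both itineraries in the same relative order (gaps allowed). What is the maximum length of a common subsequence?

10

Pick Hanoi (Rae #2, Kit #1), then Tunis (Rae #3, Kit #2), then Hanoi (Rae #4, Kit #3), then Kyoto (Rae #5, Kit #4), then Kyoto (Rae #6, Kit #8), then Tunis (Rae #7, Kit #9), then Tunis (Rae #10, Kit #10), then Tunis (Rae #12, Kit #11), then Kyoto (Rae #13, Kit #12), then Tunis (Rae #14, Kit #13); all 10 stops appear in both, in order. Since dp[14][14] = 10, nothing longer is possible.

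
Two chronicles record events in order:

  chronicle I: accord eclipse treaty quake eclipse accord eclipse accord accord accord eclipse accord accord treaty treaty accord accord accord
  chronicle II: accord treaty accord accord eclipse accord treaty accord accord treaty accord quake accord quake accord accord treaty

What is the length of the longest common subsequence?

Taking accord at chronicle I[1]=chronicle II[1]; then treaty at chronicle I[3]=chronicle II[2]; then accord at chronicle I[6]=chronicle II[4]; then eclipse at chronicle I[7]=chronicle II[5]; then accord at chronicle I[8]=chronicle II[6]; then accord at chronicle I[9]=chronicle II[8]; then accord at chronicle I[10]=chronicle II[9]; then accord at chronicle I[12]=chronicle II[11]; then accord at chronicle I[13]=chronicle II[13]; then accord at chronicle I[16]=chronicle II[15]; then accord at chronicle I[17]=chronicle II[16] gives a common subsequence of length 11. dp[18][17] = 11 confirms this is the maximum.

11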